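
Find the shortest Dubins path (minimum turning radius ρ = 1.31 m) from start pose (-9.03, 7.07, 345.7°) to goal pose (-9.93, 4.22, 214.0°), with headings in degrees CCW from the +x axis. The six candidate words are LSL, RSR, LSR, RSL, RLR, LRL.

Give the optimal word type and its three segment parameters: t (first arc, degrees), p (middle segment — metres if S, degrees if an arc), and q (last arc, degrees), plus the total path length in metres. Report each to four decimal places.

RSL: t = 151.1141°, p = 0.5205 m, q = 19.4141°, L = 4.4194 m

Let ψ = atan2(Δy, Δx) = atan2(-2.85, -0.90) = -107.5256° be the start→goal bearing.
Normalize: d = |goal − start| / ρ = 2.988729/1.31 = 2.281472, α = (θ_start − ψ) mod 360° = 93.2256° = 1.627093 rad, β = (θ_goal − ψ) mod 360° = 321.5256° = 5.611680 rad.
Common terms: sin α = 0.998416, cos α = -0.056267, sin β = -0.622165, cos β = 0.782886, cos(α−β) = -0.665230, d² = 5.205116. Work in radians in the unit-radius frame; every candidate has L = ρ·(t + p + q).
LSL: p² = 2 + d² − 2cos(α−β) + 2d(sin α − sin β) = 15.930199; p = √p² = 3.991265; φ = atan2(cos β − cos α, d + sin α − sin β) = 0.211828 rad; t = (φ − α) mod 2π = 4.867920 rad, q = (β − φ) mod 2π = 5.399852 rad → L = 1.31·(4.867920 + 3.991265 + 5.399852) = 1.31·14.259037 = 18.679339 m
RSR: p² = 2 + d² − 2cos(α−β) + 2d(sin β − sin α) = 1.140955; p = √p² = 1.068155; φ = atan2(cos α − cos β, d − sin α + sin β) = -0.903681 rad; t = (α − φ) mod 2π = 2.530774 rad, q = (φ − β) mod 2π = 6.051010 rad → L = 1.31·(2.530774 + 1.068155 + 6.051010) = 1.31·9.649939 = 12.641420 m
LSR: p² = d² − 2 + 2cos(α−β) + 2d(sin α + sin β) = 3.591465; p = √p² = 1.895116; φ = atan2(−cos α − cos β, d + sin α + sin β) − atan2(−2, p) = 0.545441 rad; t = (φ − α) mod 2π = 5.201534 rad, q = (φ − β) mod 2π = 1.216947 rad → L = 1.31·(5.201534 + 1.895116 + 1.216947) = 1.31·8.313597 = 10.890812 m
RSL: p² = d² − 2 + 2cos(α−β) − 2d(sin α + sin β) = 0.157846; p = √p² = 0.397298; φ = atan2(cos α + cos β, d − sin α − sin β) − atan2(2, p) = -1.010345 rad; t = (α − φ) mod 2π = 2.637439 rad, q = (β − φ) mod 2π = 0.338840 rad → L = 1.31·(2.637439 + 0.397298 + 0.338840) = 1.31·3.373576 = 4.419385 m
RLR: c = (6 − d² + 2cos(α−β) + 2d(sin α − sin β))/8 = 0.857381; p = 2π − arccos c = 5.742548 rad; φ = atan2(cos α − cos β, d − sin α + sin β) = -0.903681 rad; t = (α − φ + p/2) mod 2π = 5.402048 rad, q = (α − β − t + p) mod 2π = 2.639098 rad → L = 1.31·(5.402048 + 5.742548 + 2.639098) = 1.31·13.783694 = 18.056639 m
LRL: c = (6 − d² + 2cos(α−β) − 2d(sin α − sin β))/8 = -0.991275; p = 2π − arccos c = 3.273788 rad; φ = atan2(cos β − cos α, d + sin α − sin β) = 0.211828 rad; t = (φ − α + p/2) mod 2π = 0.221629 rad, q = (β − α − t + p) mod 2π = 0.753561 rad → L = 1.31·(0.221629 + 3.273788 + 0.753561) = 1.31·4.248978 = 5.566161 m
Shortest: RSL with L = 4.419385 m ≈ 4.4194 m
Convert RSL to answer units (arcs ×180/π): t = 2.637439·180/π = 151.1141°, p = ρ·p = 1.31·0.397298 = 0.5205 m, q = 0.338840·180/π = 19.4141°, L = 4.4194 m.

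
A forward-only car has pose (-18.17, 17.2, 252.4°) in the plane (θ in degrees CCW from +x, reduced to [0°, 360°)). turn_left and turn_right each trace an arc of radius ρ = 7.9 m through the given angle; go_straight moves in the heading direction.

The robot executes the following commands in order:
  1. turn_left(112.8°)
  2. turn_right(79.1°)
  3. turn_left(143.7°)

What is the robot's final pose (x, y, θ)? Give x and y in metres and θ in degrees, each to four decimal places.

set_pose: (x, y, θ) = (-18.1700, 17.2000, 252.4000°), ρ = 7.9
turn_left(112.8°): centre at ρ to the left, rotate +112.8° → (-9.9238, 6.9438, 365.2000° ≡ 5.2000°)
turn_right(79.1°): centre at ρ to the right, rotate −79.1° → (-1.6176, 1.2671, -73.9000° ≡ 286.1000°)
turn_left(143.7°): centre at ρ to the left, rotate +143.7° → (13.3866, 0.7300, 429.8000° ≡ 69.8000°)

(13.3866, 0.7300, 69.8000°)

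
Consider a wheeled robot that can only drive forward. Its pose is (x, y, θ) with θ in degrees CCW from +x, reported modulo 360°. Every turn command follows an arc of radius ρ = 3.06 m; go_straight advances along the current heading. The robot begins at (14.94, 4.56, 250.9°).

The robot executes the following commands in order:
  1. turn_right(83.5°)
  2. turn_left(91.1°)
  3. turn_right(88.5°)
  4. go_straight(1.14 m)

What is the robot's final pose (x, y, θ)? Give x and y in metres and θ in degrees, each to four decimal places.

set_pose: (x, y, θ) = (14.9400, 4.5600, 250.9000°), ρ = 3.06
turn_right(83.5°): centre at ρ to the right, rotate −83.5° → (11.3809, 2.5750, 167.4000°)
turn_left(91.1°): centre at ρ to the left, rotate +91.1° → (7.7149, 0.1987, 258.5000°)
turn_right(88.5°): centre at ρ to the right, rotate −88.5° → (4.1849, -2.2047, 170.0000°)
go_straight(1.14): x += 1.14·cos θ, y += 1.14·sin θ → (3.0622, -2.0067, 170.0000°)

(3.0622, -2.0067, 170.0000°)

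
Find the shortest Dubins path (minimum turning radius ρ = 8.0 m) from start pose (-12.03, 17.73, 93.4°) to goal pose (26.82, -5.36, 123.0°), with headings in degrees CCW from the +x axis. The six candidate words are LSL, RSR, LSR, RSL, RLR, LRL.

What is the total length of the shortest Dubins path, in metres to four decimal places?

Let ψ = atan2(Δy, Δx) = atan2(-23.09, 38.85) = -30.7246° be the start→goal bearing.
Normalize: d = |goal − start| / ρ = 45.193701/8.0 = 5.649213, α = (θ_start − ψ) mod 360° = 124.1246° = 2.166383 rad, β = (θ_goal − ψ) mod 360° = 153.7246° = 2.683000 rad.
Common terms: sin α = 0.827820, cos α = -0.560994, sin β = 0.442686, cos β = -0.896677, cos(α−β) = 0.869495, d² = 31.913603. Work in radians in the unit-radius frame; every candidate has L = ρ·(t + p + q).
LSL: p² = 2 + d² − 2cos(α−β) + 2d(sin α − sin β) = 36.526012; p = √p² = 6.043675; φ = atan2(cos β − cos α, d + sin α − sin β) = -0.055571 rad; t = (φ − α) mod 2π = 4.061231 rad, q = (β − φ) mod 2π = 2.738572 rad → L = 8.0·(4.061231 + 6.043675 + 2.738572) = 8.0·12.843478 = 102.747825 m
RSR: p² = 2 + d² − 2cos(α−β) + 2d(sin β − sin α) = 27.823214; p = √p² = 5.274771; φ = atan2(cos α − cos β, d − sin α + sin β) = 0.063682 rad; t = (α − φ) mod 2π = 2.102701 rad, q = (φ − β) mod 2π = 3.663867 rad → L = 8.0·(2.102701 + 5.274771 + 3.663867) = 8.0·11.041339 = 88.330715 m
LSR: p² = d² − 2 + 2cos(α−β) + 2d(sin α + sin β) = 46.007310; p = √p² = 6.782869; φ = atan2(−cos α − cos β, d + sin α + sin β) − atan2(−2, p) = 0.494354 rad; t = (φ − α) mod 2π = 4.611157 rad, q = (φ − β) mod 2π = 4.094539 rad → L = 8.0·(4.611157 + 6.782869 + 4.094539) = 8.0·15.488565 = 123.908517 m
RSL: p² = d² − 2 + 2cos(α−β) − 2d(sin α + sin β) = 17.297876; p = √p² = 4.159071; φ = atan2(cos α + cos β, d − sin α − sin β) − atan2(2, p) = -0.769593 rad; t = (α − φ) mod 2π = 2.935975 rad, q = (β − φ) mod 2π = 3.452593 rad → L = 8.0·(2.935975 + 4.159071 + 3.452593) = 8.0·10.547640 = 84.381117 m
RLR: c = (6 − d² + 2cos(α−β) + 2d(sin α − sin β))/8 = -2.477902, |c| > 1 → infeasible
LRL: c = (6 − d² + 2cos(α−β) − 2d(sin α − sin β))/8 = -3.565752, |c| > 1 → infeasible
Shortest: RSL with L = 84.381117 m ≈ 84.3811 m

84.3811 m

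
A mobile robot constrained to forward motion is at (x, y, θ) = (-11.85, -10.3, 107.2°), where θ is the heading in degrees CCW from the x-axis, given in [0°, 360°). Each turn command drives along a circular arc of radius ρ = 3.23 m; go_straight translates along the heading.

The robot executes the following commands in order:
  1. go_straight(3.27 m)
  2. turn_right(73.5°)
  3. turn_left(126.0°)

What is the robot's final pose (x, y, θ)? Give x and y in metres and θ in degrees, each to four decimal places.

(-12.1951, 2.1827, 159.7000°)

set_pose: (x, y, θ) = (-11.8500, -10.3000, 107.2000°), ρ = 3.23
go_straight(3.27): x += 3.27·cos θ, y += 3.27·sin θ → (-12.8170, -7.1762, 107.2000°)
turn_right(73.5°): centre at ρ to the right, rotate −73.5° → (-11.5236, -3.5339, 33.7000°)
turn_left(126.0°): centre at ρ to the left, rotate +126.0° → (-12.1951, 2.1827, 159.7000°)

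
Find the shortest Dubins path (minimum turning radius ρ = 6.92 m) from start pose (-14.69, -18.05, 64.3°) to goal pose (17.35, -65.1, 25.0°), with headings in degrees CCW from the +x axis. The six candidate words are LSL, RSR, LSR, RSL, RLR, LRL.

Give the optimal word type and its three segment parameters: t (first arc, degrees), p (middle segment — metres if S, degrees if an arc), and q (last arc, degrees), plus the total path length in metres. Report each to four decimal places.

Let ψ = atan2(Δy, Δx) = atan2(-47.05, 32.04) = -55.7460° be the start→goal bearing.
Normalize: d = |goal − start| / ρ = 56.923318/6.92 = 8.225913, α = (θ_start − ψ) mod 360° = 120.0460° = 2.095198 rad, β = (θ_goal − ψ) mod 360° = 80.7460° = 1.409284 rad.
Common terms: sin α = 0.865624, cos α = -0.500695, sin β = 0.986985, cos β = 0.160811, cos(α−β) = 0.773840, d² = 67.665644. Work in radians in the unit-radius frame; every candidate has L = ρ·(t + p + q).
LSL: p² = 2 + d² − 2cos(α−β) + 2d(sin α − sin β) = 66.121344; p = √p² = 8.131503; φ = atan2(cos β − cos α, d + sin α − sin β) = 0.081441 rad; t = (φ − α) mod 2π = 4.269428 rad, q = (β − φ) mod 2π = 1.327843 rad → L = 6.92·(4.269428 + 8.131503 + 1.327843) = 6.92·13.728774 = 95.003117 m
RSR: p² = 2 + d² − 2cos(α−β) + 2d(sin β − sin α) = 70.114583; p = √p² = 8.373445; φ = atan2(cos α − cos β, d − sin α + sin β) = -0.079083 rad; t = (α − φ) mod 2π = 2.174281 rad, q = (φ − β) mod 2π = 4.794819 rad → L = 6.92·(2.174281 + 8.373445 + 4.794819) = 6.92·15.342545 = 106.170410 m
LSR: p² = d² − 2 + 2cos(α−β) + 2d(sin α + sin β) = 97.692122; p = √p² = 9.883933; φ = atan2(−cos α − cos β, d + sin α + sin β) − atan2(−2, p) = 0.233364 rad; t = (φ − α) mod 2π = 4.421351 rad, q = (φ − β) mod 2π = 5.107265 rad → L = 6.92·(4.421351 + 9.883933 + 5.107265) = 6.92·19.412549 = 134.334836 m
RSL: p² = d² − 2 + 2cos(α−β) − 2d(sin α + sin β) = 36.734527; p = √p² = 6.060902; φ = atan2(cos α + cos β, d − sin α − sin β) − atan2(2, p) = -0.372012 rad; t = (α − φ) mod 2π = 2.467210 rad, q = (β − φ) mod 2π = 1.781296 rad → L = 6.92·(2.467210 + 6.060902 + 1.781296) = 6.92·10.309407 = 71.341098 m
RLR: c = (6 − d² + 2cos(α−β) + 2d(sin α − sin β))/8 = -7.764323, |c| > 1 → infeasible
LRL: c = (6 − d² + 2cos(α−β) − 2d(sin α − sin β))/8 = -7.265168, |c| > 1 → infeasible
Shortest: RSL with L = 71.341098 m ≈ 71.3411 m
Convert RSL to answer units (arcs ×180/π): t = 2.467210·180/π = 141.3607°, p = ρ·p = 6.92·6.060902 = 41.9414 m, q = 1.781296·180/π = 102.0607°, L = 71.3411 m.

RSL: t = 141.3607°, p = 41.9414 m, q = 102.0607°, L = 71.3411 m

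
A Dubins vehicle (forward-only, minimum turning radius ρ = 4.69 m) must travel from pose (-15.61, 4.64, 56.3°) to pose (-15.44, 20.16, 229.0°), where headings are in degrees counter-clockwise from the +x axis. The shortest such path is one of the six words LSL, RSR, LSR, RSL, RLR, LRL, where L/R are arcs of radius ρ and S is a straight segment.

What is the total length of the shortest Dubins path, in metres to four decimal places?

Let ψ = atan2(Δy, Δx) = atan2(15.52, 0.17) = 89.3724° be the start→goal bearing.
Normalize: d = |goal − start| / ρ = 15.520931/4.69 = 3.309367, α = (θ_start − ψ) mod 360° = 326.9276° = 5.705963 rad, β = (θ_goal − ψ) mod 360° = 139.6276° = 2.436961 rad.
Common terms: sin α = -0.545699, cos α = 0.837981, sin β = 0.647753, cos β = -0.761850, cos(α−β) = -0.991894, d² = 10.951910. Work in radians in the unit-radius frame; every candidate has L = ρ·(t + p + q).
LSL: p² = 2 + d² − 2cos(α−β) + 2d(sin α − sin β) = 7.036556; p = √p² = 2.652651; φ = atan2(cos β − cos α, d + sin α − sin β) = -0.647390 rad; t = (φ − α) mod 2π = 6.213018 rad, q = (β − φ) mod 2π = 3.084351 rad → L = 4.69·(6.213018 + 2.652651 + 3.084351) = 4.69·11.950020 = 56.045592 m
RSR: p² = 2 + d² − 2cos(α−β) + 2d(sin β − sin α) = 22.834841; p = √p² = 4.778581; φ = atan2(cos α − cos β, d − sin α + sin β) = 0.341385 rad; t = (α − φ) mod 2π = 5.364578 rad, q = (φ − β) mod 2π = 4.187609 rad → L = 4.69·(5.364578 + 4.778581 + 4.187609) = 4.69·14.330768 = 67.211304 m
LSR: p² = d² − 2 + 2cos(α−β) + 2d(sin α + sin β) = 7.643593; p = √p² = 2.764705; φ = atan2(−cos α − cos β, d + sin α + sin β) − atan2(−2, p) = 0.603949 rad; t = (φ − α) mod 2π = 1.181172 rad, q = (φ − β) mod 2π = 4.450173 rad → L = 4.69·(1.181172 + 2.764705 + 4.450173) = 4.69·8.396050 = 39.377472 m
RSL: p² = d² − 2 + 2cos(α−β) − 2d(sin α + sin β) = 6.292649; p = √p² = 2.508515; φ = atan2(cos α + cos β, d − sin α − sin β) − atan2(2, p) = -0.649351 rad; t = (α − φ) mod 2π = 0.072128 rad, q = (β − φ) mod 2π = 3.086311 rad → L = 4.69·(0.072128 + 2.508515 + 3.086311) = 4.69·5.666954 = 26.578016 m
RLR: c = (6 − d² + 2cos(α−β) + 2d(sin α − sin β))/8 = -1.854355, |c| > 1 → infeasible
LRL: c = (6 − d² + 2cos(α−β) − 2d(sin α − sin β))/8 = 0.120430; p = 2π − arccos c = 4.833112 rad; φ = atan2(cos β − cos α, d + sin α − sin β) = -0.647390 rad; t = (φ − α + p/2) mod 2π = 2.346389 rad, q = (β − α − t + p) mod 2π = 5.500907 rad → L = 4.69·(2.346389 + 4.833112 + 5.500907) = 4.69·12.680409 = 59.471116 m
Shortest: RSL with L = 26.578016 m ≈ 26.5780 m

26.5780 m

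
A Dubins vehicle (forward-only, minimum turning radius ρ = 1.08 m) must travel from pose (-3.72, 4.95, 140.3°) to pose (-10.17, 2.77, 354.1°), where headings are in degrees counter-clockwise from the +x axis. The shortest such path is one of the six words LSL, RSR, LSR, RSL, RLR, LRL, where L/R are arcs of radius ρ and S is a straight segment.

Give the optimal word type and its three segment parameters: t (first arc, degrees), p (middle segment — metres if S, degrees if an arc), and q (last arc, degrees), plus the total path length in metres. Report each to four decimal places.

Let ψ = atan2(Δy, Δx) = atan2(-2.18, -6.45) = -161.3255° be the start→goal bearing.
Normalize: d = |goal − start| / ρ = 6.808443/1.08 = 6.304114, α = (θ_start − ψ) mod 360° = 301.6255° = 5.264359 rad, β = (θ_goal − ψ) mod 360° = 155.4255° = 2.712687 rad.
Common terms: sin α = -0.851493, cos α = 0.524366, sin β = 0.415875, cos β = -0.909422, cos(α−β) = -0.830984, d² = 39.741855. Work in radians in the unit-radius frame; every candidate has L = ρ·(t + p + q).
LSL: p² = 2 + d² − 2cos(α−β) + 2d(sin α − sin β) = 27.424551; p = √p² = 5.236846; φ = atan2(cos β − cos α, d + sin α − sin β) = -0.277330 rad; t = (φ − α) mod 2π = 0.741497 rad, q = (β − φ) mod 2π = 2.990017 rad → L = 1.08·(0.741497 + 5.236846 + 2.990017) = 1.08·8.968359 = 9.685828 m
RSR: p² = 2 + d² − 2cos(α−β) + 2d(sin β − sin α) = 59.383097; p = √p² = 7.706043; φ = atan2(cos α − cos β, d − sin α + sin β) = 0.187151 rad; t = (α − φ) mod 2π = 5.077208 rad, q = (φ − β) mod 2π = 3.757649 rad → L = 1.08·(5.077208 + 7.706043 + 3.757649) = 1.08·16.540900 = 17.864172 m
LSR: p² = d² − 2 + 2cos(α−β) + 2d(sin α + sin β) = 30.587517; p = √p² = 5.530598; φ = atan2(−cos α − cos β, d + sin α + sin β) − atan2(−2, p) = 0.412513 rad; t = (φ − α) mod 2π = 1.431340 rad, q = (φ − β) mod 2π = 3.983011 rad → L = 1.08·(1.431340 + 5.530598 + 3.983011) = 1.08·10.944949 = 11.820545 m
RSL: p² = d² − 2 + 2cos(α−β) − 2d(sin α + sin β) = 41.572256; p = √p² = 6.447655; φ = atan2(cos α + cos β, d − sin α − sin β) − atan2(2, p) = -0.357849 rad; t = (α − φ) mod 2π = 5.622208 rad, q = (β − φ) mod 2π = 3.070537 rad → L = 1.08·(5.622208 + 6.447655 + 3.070537) = 1.08·15.140400 = 16.351632 m
RLR: c = (6 − d² + 2cos(α−β) + 2d(sin α − sin β))/8 = -6.422887, |c| > 1 → infeasible
LRL: c = (6 − d² + 2cos(α−β) − 2d(sin α − sin β))/8 = -2.428069, |c| > 1 → infeasible
Shortest: LSL with L = 9.685828 m ≈ 9.6858 m
Convert LSL to answer units (arcs ×180/π): t = 0.741497·180/π = 42.4846°, p = ρ·p = 1.08·5.236846 = 5.6558 m, q = 2.990017·180/π = 171.3154°, L = 9.6858 m.

LSL: t = 42.4846°, p = 5.6558 m, q = 171.3154°, L = 9.6858 m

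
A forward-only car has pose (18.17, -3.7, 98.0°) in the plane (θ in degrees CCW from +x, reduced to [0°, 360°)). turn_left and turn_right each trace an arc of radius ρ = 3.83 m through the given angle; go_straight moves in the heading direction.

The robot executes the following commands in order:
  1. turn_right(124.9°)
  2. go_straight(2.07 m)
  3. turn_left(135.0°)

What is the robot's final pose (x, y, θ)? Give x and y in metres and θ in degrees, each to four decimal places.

(30.9149, 3.9176, 108.1000°)

set_pose: (x, y, θ) = (18.1700, -3.7000, 98.0000°), ρ = 3.83
turn_right(124.9°): centre at ρ to the right, rotate −124.9° → (23.6956, 0.2486, -26.9000° ≡ 333.1000°)
go_straight(2.07): x += 2.07·cos θ, y += 2.07·sin θ → (25.5416, -0.6879, 333.1000°)
turn_left(135.0°): centre at ρ to the left, rotate +135.0° → (30.9149, 3.9176, 468.1000° ≡ 108.1000°)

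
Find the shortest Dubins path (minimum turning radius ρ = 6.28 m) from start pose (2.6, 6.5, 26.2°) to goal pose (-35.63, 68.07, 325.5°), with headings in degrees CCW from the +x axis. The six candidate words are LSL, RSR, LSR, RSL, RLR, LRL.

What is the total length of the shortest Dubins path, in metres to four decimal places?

94.1265 m

Let ψ = atan2(Δy, Δx) = atan2(61.57, -38.23) = 121.8369° be the start→goal bearing.
Normalize: d = |goal − start| / ρ = 72.473428/6.28 = 11.540355, α = (θ_start − ψ) mod 360° = 264.3631° = 4.614006 rad, β = (θ_goal − ψ) mod 360° = 203.6631° = 3.554591 rad.
Common terms: sin α = -0.995164, cos α = -0.098225, sin β = -0.401357, cos β = -0.915922, cos(α−β) = 0.489382, d² = 133.179789. Work in radians in the unit-radius frame; every candidate has L = ρ·(t + p + q).
LSL: p² = 2 + d² − 2cos(α−β) + 2d(sin α − sin β) = 120.495538; p = √p² = 10.977046; φ = atan2(cos β − cos α, d + sin α − sin β) = -0.074561 rad; t = (φ − α) mod 2π = 1.594619 rad, q = (β − φ) mod 2π = 3.629152 rad → L = 6.28·(1.594619 + 10.977046 + 3.629152) = 6.28·16.200816 = 101.741127 m
RSR: p² = 2 + d² − 2cos(α−β) + 2d(sin β − sin α) = 147.906511; p = √p² = 12.161682; φ = atan2(cos α − cos β, d − sin α + sin β) = 0.067286 rad; t = (α − φ) mod 2π = 4.546719 rad, q = (φ − β) mod 2π = 2.795881 rad → L = 6.28·(4.546719 + 12.161682 + 2.795881) = 6.28·19.504282 = 122.486892 m
LSR: p² = d² − 2 + 2cos(α−β) + 2d(sin α + sin β) = 99.925845; p = √p² = 9.996292; φ = atan2(−cos α − cos β, d + sin α + sin β) − atan2(−2, p) = 0.297112 rad; t = (φ − α) mod 2π = 1.966292 rad, q = (φ − β) mod 2π = 3.025707 rad → L = 6.28·(1.966292 + 9.996292 + 3.025707) = 6.28·14.988290 = 94.126463 m
RSL: p² = d² − 2 + 2cos(α−β) − 2d(sin α + sin β) = 164.391263; p = √p² = 12.821516; φ = atan2(cos α + cos β, d − sin α − sin β) − atan2(2, p) = -0.232973 rad; t = (α − φ) mod 2π = 4.846978 rad, q = (β − φ) mod 2π = 3.787564 rad → L = 6.28·(4.846978 + 12.821516 + 3.787564) = 6.28·21.456058 = 134.744042 m
RLR: c = (6 − d² + 2cos(α−β) + 2d(sin α − sin β))/8 = -17.488314, |c| > 1 → infeasible
LRL: c = (6 − d² + 2cos(α−β) − 2d(sin α − sin β))/8 = -14.061942, |c| > 1 → infeasible
Shortest: LSR with L = 94.126463 m ≈ 94.1265 m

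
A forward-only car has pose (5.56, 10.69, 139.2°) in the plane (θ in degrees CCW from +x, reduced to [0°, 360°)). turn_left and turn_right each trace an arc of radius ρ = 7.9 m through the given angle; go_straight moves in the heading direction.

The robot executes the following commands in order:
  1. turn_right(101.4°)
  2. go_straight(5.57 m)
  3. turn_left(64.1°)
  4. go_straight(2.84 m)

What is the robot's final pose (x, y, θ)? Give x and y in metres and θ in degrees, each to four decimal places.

(12.5839, 36.9766, 101.9000°)

set_pose: (x, y, θ) = (5.5600, 10.6900, 139.2000°), ρ = 7.9
turn_right(101.4°): centre at ρ to the right, rotate −101.4° → (5.8801, 22.9125, 37.8000°)
go_straight(5.57): x += 5.57·cos θ, y += 5.57·sin θ → (10.2812, 26.3264, 37.8000°)
turn_left(64.1°): centre at ρ to the left, rotate +64.1° → (13.1695, 34.1976, 101.9000°)
go_straight(2.84): x += 2.84·cos θ, y += 2.84·sin θ → (12.5839, 36.9766, 101.9000°)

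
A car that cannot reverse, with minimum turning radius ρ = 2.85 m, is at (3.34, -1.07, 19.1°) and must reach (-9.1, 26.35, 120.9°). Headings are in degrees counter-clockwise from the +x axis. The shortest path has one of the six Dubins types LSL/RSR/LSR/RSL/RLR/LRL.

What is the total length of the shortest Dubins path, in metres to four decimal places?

Let ψ = atan2(Δy, Δx) = atan2(27.42, -12.44) = 114.4030° be the start→goal bearing.
Normalize: d = |goal − start| / ρ = 30.109965/2.85 = 10.564900, α = (θ_start − ψ) mod 360° = 264.6970° = 4.619834 rad, β = (θ_goal − ψ) mod 360° = 6.4970° = 0.113394 rad.
Common terms: sin α = -0.995720, cos α = -0.092423, sin β = 0.113151, cos β = 0.993578, cos(α−β) = -0.204496, d² = 111.617113. Work in radians in the unit-radius frame; every candidate has L = ρ·(t + p + q).
LSL: p² = 2 + d² − 2cos(α−β) + 2d(sin α − sin β) = 90.595885; p = √p² = 9.518187; φ = atan2(cos β − cos α, d + sin α − sin β) = 0.114346 rad; t = (φ − α) mod 2π = 1.777698 rad, q = (β − φ) mod 2π = 6.282233 rad → L = 2.85·(1.777698 + 9.518187 + 6.282233) = 2.85·17.578118 = 50.097635 m
RSR: p² = 2 + d² − 2cos(α−β) + 2d(sin β − sin α) = 137.456325; p = √p² = 11.724177; φ = atan2(cos α − cos β, d − sin α + sin β) = -0.092762 rad; t = (α − φ) mod 2π = 4.712596 rad, q = (φ − β) mod 2π = 6.077029 rad → L = 2.85·(4.712596 + 11.724177 + 6.077029) = 2.85·22.513802 = 64.164337 m
LSR: p² = d² − 2 + 2cos(α−β) + 2d(sin α + sin β) = 90.559618; p = √p² = 9.516282; φ = atan2(−cos α − cos β, d + sin α + sin β) − atan2(−2, p) = 0.114347 rad; t = (φ − α) mod 2π = 1.777698 rad, q = (φ − β) mod 2π = 0.000953 rad → L = 2.85·(1.777698 + 9.516282 + 0.000953) = 2.85·11.294932 = 32.190557 m
RSL: p² = d² − 2 + 2cos(α−β) − 2d(sin α + sin β) = 127.856623; p = √p² = 11.307370; φ = atan2(cos α + cos β, d − sin α − sin β) − atan2(2, p) = -0.096506 rad; t = (α − φ) mod 2π = 4.716340 rad, q = (β − φ) mod 2π = 0.209900 rad → L = 2.85·(4.716340 + 11.307370 + 0.209900) = 2.85·16.233611 = 46.265791 m
RLR: c = (6 − d² + 2cos(α−β) + 2d(sin α − sin β))/8 = -16.182041, |c| > 1 → infeasible
LRL: c = (6 − d² + 2cos(α−β) − 2d(sin α − sin β))/8 = -10.324486, |c| > 1 → infeasible
Shortest: LSR with L = 32.190557 m ≈ 32.1906 m

32.1906 m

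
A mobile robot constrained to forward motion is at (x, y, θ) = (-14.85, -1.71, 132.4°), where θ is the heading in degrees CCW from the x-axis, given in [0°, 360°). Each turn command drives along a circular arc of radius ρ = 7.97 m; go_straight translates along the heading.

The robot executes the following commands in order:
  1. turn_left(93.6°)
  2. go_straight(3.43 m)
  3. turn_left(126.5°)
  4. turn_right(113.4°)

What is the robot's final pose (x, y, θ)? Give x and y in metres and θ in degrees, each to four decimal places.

(-18.3600, -29.4481, 239.1000°)

set_pose: (x, y, θ) = (-14.8500, -1.7100, 132.4000°), ρ = 7.97
turn_left(93.6°): centre at ρ to the left, rotate +93.6° → (-26.4686, -1.5478, 226.0000°)
go_straight(3.43): x += 3.43·cos θ, y += 3.43·sin θ → (-28.8513, -4.0151, 226.0000°)
turn_left(126.5°): centre at ρ to the left, rotate +126.5° → (-24.1585, -17.4533, 352.5000°)
turn_right(113.4°): centre at ρ to the right, rotate −113.4° → (-18.3600, -29.4481, 239.1000°)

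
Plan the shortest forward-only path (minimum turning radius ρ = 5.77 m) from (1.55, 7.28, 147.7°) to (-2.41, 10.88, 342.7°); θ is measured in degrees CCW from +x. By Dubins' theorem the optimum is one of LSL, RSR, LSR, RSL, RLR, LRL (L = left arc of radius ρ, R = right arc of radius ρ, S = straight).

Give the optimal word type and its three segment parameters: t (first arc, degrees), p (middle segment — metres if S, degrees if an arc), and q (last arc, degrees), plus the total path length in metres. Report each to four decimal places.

LRL: t = 81.4885°, p = 285.2435°, q = 38.7550°, L = 40.8348 m

Let ψ = atan2(Δy, Δx) = atan2(3.60, -3.96) = 137.7263° be the start→goal bearing.
Normalize: d = |goal − start| / ρ = 5.351785/5.77 = 0.927519, α = (θ_start − ψ) mod 360° = 9.9737° = 0.174074 rad, β = (θ_goal − ψ) mod 360° = 204.9737° = 3.577466 rad.
Common terms: sin α = 0.173196, cos α = 0.984887, sin β = -0.422202, cos β = -0.906502, cos(α−β) = -0.965926, d² = 0.860292. Work in radians in the unit-radius frame; every candidate has L = ρ·(t + p + q).
LSL: p² = 2 + d² − 2cos(α−β) + 2d(sin α − sin β) = 5.896629; p = √p² = 2.428298; φ = atan2(cos β − cos α, d + sin α − sin β) = -0.892902 rad; t = (φ − α) mod 2π = 5.216209 rad, q = (β − φ) mod 2π = 4.470368 rad → L = 5.77·(5.216209 + 2.428298 + 4.470368) = 5.77·12.114875 = 69.902828 m
RSR: p² = 2 + d² − 2cos(α−β) + 2d(sin β − sin α) = 3.687657; p = √p² = 1.920327; φ = atan2(cos α − cos β, d − sin α + sin β) = 1.396972 rad; t = (α − φ) mod 2π = 5.060287 rad, q = (φ − β) mod 2π = 4.102692 rad → L = 5.77·(5.060287 + 1.920327 + 4.102692) = 5.77·11.083306 = 63.950675 m
LSR: p² = d² − 2 + 2cos(α−β) + 2d(sin α + sin β) = -3.533476 < 0 → infeasible
RSL: p² = d² − 2 + 2cos(α−β) − 2d(sin α + sin β) = -2.609644 < 0 → infeasible
RLR: c = (6 − d² + 2cos(α−β) + 2d(sin α − sin β))/8 = 0.539043; p = 2π − arccos c = 5.281689 rad; φ = atan2(cos α − cos β, d − sin α + sin β) = 1.396972 rad; t = (α − φ + p/2) mod 2π = 1.417946 rad, q = (α − β − t + p) mod 2π = 0.460351 rad → L = 5.77·(1.417946 + 5.281689 + 0.460351) = 5.77·7.159987 = 41.313122 m
LRL: c = (6 − d² + 2cos(α−β) − 2d(sin α − sin β))/8 = 0.262921; p = 2π − arccos c = 4.978438 rad; φ = atan2(cos β − cos α, d + sin α − sin β) = -0.892902 rad; t = (φ − α + p/2) mod 2π = 1.422243 rad, q = (β − α − t + p) mod 2π = 0.676402 rad → L = 5.77·(1.422243 + 4.978438 + 0.676402) = 5.77·7.077082 = 40.834766 m
Shortest: LRL with L = 40.834766 m ≈ 40.8348 m
Convert LRL to answer units (arcs ×180/π): t = 1.422243·180/π = 81.4885°, p = 4.978438·180/π = 285.2435°, q = 0.676402·180/π = 38.7550°, L = 40.8348 m.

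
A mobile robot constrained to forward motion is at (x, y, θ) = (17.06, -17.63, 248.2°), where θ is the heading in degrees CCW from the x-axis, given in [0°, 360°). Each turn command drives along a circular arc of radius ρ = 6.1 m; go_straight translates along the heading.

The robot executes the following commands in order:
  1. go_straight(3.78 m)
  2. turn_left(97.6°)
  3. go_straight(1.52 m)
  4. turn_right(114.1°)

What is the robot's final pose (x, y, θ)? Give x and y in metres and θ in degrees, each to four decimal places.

(24.5879, -39.3858, 231.7000°)

set_pose: (x, y, θ) = (17.0600, -17.6300, 248.2000°), ρ = 6.1
go_straight(3.78): x += 3.78·cos θ, y += 3.78·sin θ → (15.6562, -21.1397, 248.2000°)
turn_left(97.6°): centre at ρ to the left, rotate +97.6° → (19.8236, -29.3186, 345.8000°)
go_straight(1.52): x += 1.52·cos θ, y += 1.52·sin θ → (21.2972, -29.6915, 345.8000°)
turn_right(114.1°): centre at ρ to the right, rotate −114.1° → (24.5879, -39.3858, 231.7000°)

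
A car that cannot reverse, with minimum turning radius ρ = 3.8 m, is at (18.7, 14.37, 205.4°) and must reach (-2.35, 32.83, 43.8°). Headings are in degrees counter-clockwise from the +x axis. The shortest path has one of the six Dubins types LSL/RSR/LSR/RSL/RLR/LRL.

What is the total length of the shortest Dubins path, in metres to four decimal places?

31.5219 m

Let ψ = atan2(Δy, Δx) = atan2(18.46, -21.05) = 138.7505° be the start→goal bearing.
Normalize: d = |goal − start| / ρ = 27.997752/3.8 = 7.367829, α = (θ_start − ψ) mod 360° = 66.6495° = 1.163252 rad, β = (θ_goal − ψ) mod 360° = 265.0495° = 4.625986 rad.
Common terms: sin α = 0.918097, cos α = 0.396356, sin β = -0.996270, cos β = -0.086296, cos(α−β) = -0.948876, d² = 54.284910. Work in radians in the unit-radius frame; every candidate has L = ρ·(t + p + q).
LSL: p² = 2 + d² − 2cos(α−β) + 2d(sin α − sin β) = 86.392116; p = √p² = 9.294736; φ = atan2(cos β − cos α, d + sin α − sin β) = -0.051951 rad; t = (φ − α) mod 2π = 5.067982 rad, q = (β − φ) mod 2π = 4.677936 rad → L = 3.8·(5.067982 + 9.294736 + 4.677936) = 3.8·19.040654 = 72.354487 m
RSR: p² = 2 + d² − 2cos(α−β) + 2d(sin β − sin α) = 29.973208; p = √p² = 5.474779; φ = atan2(cos α − cos β, d − sin α + sin β) = 0.088274 rad; t = (α − φ) mod 2π = 1.074979 rad, q = (φ − β) mod 2π = 1.745473 rad → L = 3.8·(1.074979 + 5.474779 + 1.745473) = 3.8·8.295231 = 31.521879 m
LSR: p² = d² − 2 + 2cos(α−β) + 2d(sin α + sin β) = 49.235235; p = √p² = 7.016782; φ = atan2(−cos α − cos β, d + sin α + sin β) − atan2(−2, p) = 0.235159 rad; t = (φ − α) mod 2π = 5.355092 rad, q = (φ − β) mod 2π = 1.892359 rad → L = 3.8·(5.355092 + 7.016782 + 1.892359) = 3.8·14.264233 = 54.204086 m
RSL: p² = d² − 2 + 2cos(α−β) − 2d(sin α + sin β) = 51.539081; p = √p² = 7.179072; φ = atan2(cos α + cos β, d − sin α − sin β) − atan2(2, p) = -0.230081 rad; t = (α − φ) mod 2π = 1.393334 rad, q = (β − φ) mod 2π = 4.856067 rad → L = 3.8·(1.393334 + 7.179072 + 4.856067) = 3.8·13.428473 = 51.028198 m
RLR: c = (6 − d² + 2cos(α−β) + 2d(sin α − sin β))/8 = -2.746651, |c| > 1 → infeasible
LRL: c = (6 − d² + 2cos(α−β) − 2d(sin α − sin β))/8 = -9.799014, |c| > 1 → infeasible
Shortest: RSR with L = 31.521879 m ≈ 31.5219 m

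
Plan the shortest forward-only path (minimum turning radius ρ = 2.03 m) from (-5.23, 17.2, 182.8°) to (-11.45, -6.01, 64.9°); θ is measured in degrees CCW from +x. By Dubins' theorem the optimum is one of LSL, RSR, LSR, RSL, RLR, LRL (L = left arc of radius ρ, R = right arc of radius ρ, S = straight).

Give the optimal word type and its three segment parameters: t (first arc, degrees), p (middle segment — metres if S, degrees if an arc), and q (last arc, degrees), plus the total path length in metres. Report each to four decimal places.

Let ψ = atan2(Δy, Δx) = atan2(-23.21, -6.22) = -105.0021° be the start→goal bearing.
Normalize: d = |goal − start| / ρ = 24.028993/2.03 = 11.836942, α = (θ_start − ψ) mod 360° = 287.8021° = 5.023094 rad, β = (θ_goal − ψ) mod 360° = 169.9021° = 2.965351 rad.
Common terms: sin α = -0.952118, cos α = 0.305730, sin β = 0.175331, cos β = -0.984510, cos(α−β) = -0.467930, d² = 140.113203. Work in radians in the unit-radius frame; every candidate has L = ρ·(t + p + q).
LSL: p² = 2 + d² − 2cos(α−β) + 2d(sin α − sin β) = 116.357954; p = √p² = 10.786934; φ = atan2(cos β − cos α, d + sin α − sin β) = -0.119898 rad; t = (φ − α) mod 2π = 1.140193 rad, q = (β − φ) mod 2π = 3.085249 rad → L = 2.03·(1.140193 + 10.786934 + 3.085249) = 2.03·15.012377 = 30.475124 m
RSR: p² = 2 + d² − 2cos(α−β) + 2d(sin β − sin α) = 169.740172; p = √p² = 13.028437; φ = atan2(cos α − cos β, d − sin α + sin β) = 0.099195 rad; t = (α − φ) mod 2π = 4.923899 rad, q = (φ − β) mod 2π = 3.417030 rad → L = 2.03·(4.923899 + 13.028437 + 3.417030) = 2.03·21.369366 = 43.379812 m
LSR: p² = d² − 2 + 2cos(α−β) + 2d(sin α + sin β) = 118.787773; p = √p² = 10.898980; φ = atan2(−cos α − cos β, d + sin α + sin β) − atan2(−2, p) = 0.242779 rad; t = (φ − α) mod 2π = 1.502871 rad, q = (φ − β) mod 2π = 3.560614 rad → L = 2.03·(1.502871 + 10.898980 + 3.560614) = 2.03·15.962465 = 32.403804 m
RSL: p² = d² − 2 + 2cos(α−β) − 2d(sin α + sin β) = 155.566914; p = √p² = 12.472647; φ = atan2(cos α + cos β, d − sin α − sin β) − atan2(2, p) = -0.212758 rad; t = (α − φ) mod 2π = 5.235852 rad, q = (β − φ) mod 2π = 3.178109 rad → L = 2.03·(5.235852 + 12.472647 + 3.178109) = 2.03·20.886608 = 42.399813 m
RLR: c = (6 − d² + 2cos(α−β) + 2d(sin α − sin β))/8 = -20.217521, |c| > 1 → infeasible
LRL: c = (6 − d² + 2cos(α−β) − 2d(sin α − sin β))/8 = -13.544744, |c| > 1 → infeasible
Shortest: LSL with L = 30.475124 m ≈ 30.4751 m
Convert LSL to answer units (arcs ×180/π): t = 1.140193·180/π = 65.3283°, p = ρ·p = 2.03·10.786934 = 21.8975 m, q = 3.085249·180/π = 176.7717°, L = 30.4751 m.

LSL: t = 65.3283°, p = 21.8975 m, q = 176.7717°, L = 30.4751 m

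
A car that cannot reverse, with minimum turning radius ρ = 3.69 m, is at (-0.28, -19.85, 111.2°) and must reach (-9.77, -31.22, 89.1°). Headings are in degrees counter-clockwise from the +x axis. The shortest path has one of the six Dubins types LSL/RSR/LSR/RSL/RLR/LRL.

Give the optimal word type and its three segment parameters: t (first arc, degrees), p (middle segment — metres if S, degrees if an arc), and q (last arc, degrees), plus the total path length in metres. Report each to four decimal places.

Let ψ = atan2(Δy, Δx) = atan2(-11.37, -9.49) = -129.8502° be the start→goal bearing.
Normalize: d = |goal − start| / ρ = 14.810030/3.69 = 4.013558, α = (θ_start − ψ) mod 360° = 241.0502° = 4.207119 rad, β = (θ_goal − ψ) mod 360° = 218.9502° = 3.821401 rad.
Common terms: sin α = -0.875044, cos α = -0.484044, sin β = -0.628644, cos β = -0.777693, cos(α−β) = 0.926529, d² = 16.108651. Work in radians in the unit-radius frame; every candidate has L = ρ·(t + p + q).
LSL: p² = 2 + d² − 2cos(α−β) + 2d(sin α − sin β) = 14.277714; p = √p² = 3.778586; φ = atan2(cos β − cos α, d + sin α − sin β) = -0.077793 rad; t = (φ − α) mod 2π = 1.998274 rad, q = (β − φ) mod 2π = 3.899194 rad → L = 3.69·(1.998274 + 3.778586 + 3.899194) = 3.69·9.676054 = 35.704639 m
RSR: p² = 2 + d² − 2cos(α−β) + 2d(sin β − sin α) = 18.233473; p = √p² = 4.270067; φ = atan2(cos α − cos β, d − sin α + sin β) = 0.068824 rad; t = (α − φ) mod 2π = 4.138295 rad, q = (φ − β) mod 2π = 2.530608 rad → L = 3.69·(4.138295 + 4.270067 + 2.530608) = 3.69·10.938970 = 40.364800 m
LSR: p² = d² − 2 + 2cos(α−β) + 2d(sin α + sin β) = 3.891431; p = √p² = 1.972671; φ = atan2(−cos α − cos β, d + sin α + sin β) − atan2(−2, p) = 1.258091 rad; t = (φ − α) mod 2π = 3.334157 rad, q = (φ − β) mod 2π = 3.719875 rad → L = 3.69·(3.334157 + 1.972671 + 3.719875) = 3.69·9.026703 = 33.308534 m
RSL: p² = d² − 2 + 2cos(α−β) − 2d(sin α + sin β) = 28.031985; p = √p² = 5.294524; φ = atan2(cos α + cos β, d − sin α − sin β) − atan2(2, p) = -0.586002 rad; t = (α − φ) mod 2π = 4.793121 rad, q = (β − φ) mod 2π = 4.407403 rad → L = 3.69·(4.793121 + 5.294524 + 4.407403) = 3.69·14.495048 = 53.486726 m
RLR: c = (6 − d² + 2cos(α−β) + 2d(sin α − sin β))/8 = -1.279184, |c| > 1 → infeasible
LRL: c = (6 − d² + 2cos(α−β) − 2d(sin α − sin β))/8 = -0.784714; p = 2π − arccos c = 3.810154 rad; φ = atan2(cos β − cos α, d + sin α − sin β) = -0.077793 rad; t = (φ − α + p/2) mod 2π = 3.903351 rad, q = (β − α − t + p) mod 2π = 5.804271 rad → L = 3.69·(3.903351 + 3.810154 + 5.804271) = 3.69·13.517775 = 49.880591 m
Shortest: LSR with L = 33.308534 m ≈ 33.3085 m
Convert LSR to answer units (arcs ×180/π): t = 3.334157·180/π = 191.0331°, p = ρ·p = 3.69·1.972671 = 7.2792 m, q = 3.719875·180/π = 213.1331°, L = 33.3085 m.

LSR: t = 191.0331°, p = 7.2792 m, q = 213.1331°, L = 33.3085 m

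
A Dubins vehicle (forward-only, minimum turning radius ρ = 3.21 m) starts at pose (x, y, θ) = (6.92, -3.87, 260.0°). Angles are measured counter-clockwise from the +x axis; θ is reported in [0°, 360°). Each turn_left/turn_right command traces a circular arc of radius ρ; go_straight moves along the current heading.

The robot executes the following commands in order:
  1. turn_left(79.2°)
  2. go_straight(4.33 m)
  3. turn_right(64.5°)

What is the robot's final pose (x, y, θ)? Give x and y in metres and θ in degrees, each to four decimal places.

set_pose: (x, y, θ) = (6.9200, -3.8700, 260.0000°), ρ = 3.21
turn_left(79.2°): centre at ρ to the left, rotate +79.2° → (8.9413, -7.4282, 339.2000°)
go_straight(4.33): x += 4.33·cos θ, y += 4.33·sin θ → (12.9891, -8.9658, 339.2000°)
turn_right(64.5°): centre at ρ to the right, rotate −64.5° → (15.0484, -11.7036, 274.7000°)

(15.0484, -11.7036, 274.7000°)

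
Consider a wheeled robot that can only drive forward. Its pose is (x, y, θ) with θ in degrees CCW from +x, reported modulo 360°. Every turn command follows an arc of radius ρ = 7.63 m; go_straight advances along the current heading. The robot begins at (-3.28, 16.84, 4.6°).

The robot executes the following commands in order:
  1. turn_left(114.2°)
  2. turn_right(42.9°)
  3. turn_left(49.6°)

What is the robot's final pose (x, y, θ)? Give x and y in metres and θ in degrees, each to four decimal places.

set_pose: (x, y, θ) = (-3.2800, 16.8400, 4.6000°), ρ = 7.63
turn_left(114.2°): centre at ρ to the left, rotate +114.2° → (2.7943, 28.1212, 118.8000°)
turn_right(42.9°): centre at ρ to the right, rotate −42.9° → (2.0804, 33.6558, 75.9000°)
turn_left(49.6°): centre at ρ to the left, rotate +49.6° → (0.8920, 39.9453, 125.5000°)

(0.8920, 39.9453, 125.5000°)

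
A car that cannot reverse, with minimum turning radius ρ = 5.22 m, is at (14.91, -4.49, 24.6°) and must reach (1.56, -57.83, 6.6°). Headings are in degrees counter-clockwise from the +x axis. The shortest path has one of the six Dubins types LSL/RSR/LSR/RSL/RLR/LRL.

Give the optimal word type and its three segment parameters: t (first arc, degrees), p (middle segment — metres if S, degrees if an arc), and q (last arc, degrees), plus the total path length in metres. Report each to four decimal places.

Let ψ = atan2(Δy, Δx) = atan2(-53.34, -13.35) = -104.0514° be the start→goal bearing.
Normalize: d = |goal − start| / ρ = 54.985253/5.22 = 10.533573, α = (θ_start − ψ) mod 360° = 128.6514° = 2.245391 rad, β = (θ_goal − ψ) mod 360° = 110.6514° = 1.931231 rad.
Common terms: sin α = 0.780960, cos α = -0.624581, sin β = 0.935743, cos β = -0.352681, cos(α−β) = 0.951057, d² = 110.956170. Work in radians in the unit-radius frame; every candidate has L = ρ·(t + p + q).
LSL: p² = 2 + d² − 2cos(α−β) + 2d(sin α − sin β) = 107.793219; p = √p² = 10.382351; φ = atan2(cos β − cos α, d + sin α − sin β) = 0.026192 rad; t = (φ − α) mod 2π = 4.063986 rad, q = (β − φ) mod 2π = 1.905040 rad → L = 5.22·(4.063986 + 10.382351 + 1.905040) = 5.22·16.351377 = 85.354190 m
RSR: p² = 2 + d² − 2cos(α−β) + 2d(sin β − sin α) = 114.314895; p = √p² = 10.691814; φ = atan2(cos α − cos β, d − sin α + sin β) = -0.025433 rad; t = (α − φ) mod 2π = 2.270824 rad, q = (φ − β) mod 2π = 4.326521 rad → L = 5.22·(2.270824 + 10.691814 + 4.326521) = 5.22·17.289159 = 90.249410 m
LSR: p² = d² − 2 + 2cos(α−β) + 2d(sin α + sin β) = 147.024336; p = √p² = 12.125359; φ = atan2(−cos α − cos β, d + sin α + sin β) − atan2(−2, p) = 0.243078 rad; t = (φ − α) mod 2π = 4.280872 rad, q = (φ − β) mod 2π = 4.595032 rad → L = 5.22·(4.280872 + 12.125359 + 4.595032) = 5.22·21.001263 = 109.626595 m
RSL: p² = d² − 2 + 2cos(α−β) − 2d(sin α + sin β) = 74.692230; p = √p² = 8.642467; φ = atan2(cos α + cos β, d − sin α − sin β) − atan2(2, p) = -0.337802 rad; t = (α − φ) mod 2π = 2.583192 rad, q = (β − φ) mod 2π = 2.269033 rad → L = 5.22·(2.583192 + 8.642467 + 2.269033) = 5.22·13.494692 = 70.442293 m
RLR: c = (6 − d² + 2cos(α−β) + 2d(sin α − sin β))/8 = -13.289362, |c| > 1 → infeasible
LRL: c = (6 − d² + 2cos(α−β) − 2d(sin α − sin β))/8 = -12.474152, |c| > 1 → infeasible
Shortest: RSL with L = 70.442293 m ≈ 70.4423 m
Convert RSL to answer units (arcs ×180/π): t = 2.583192·180/π = 148.0060°, p = ρ·p = 5.22·8.642467 = 45.1137 m, q = 2.269033·180/π = 130.0060°, L = 70.4423 m.

RSL: t = 148.0060°, p = 45.1137 m, q = 130.0060°, L = 70.4423 m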